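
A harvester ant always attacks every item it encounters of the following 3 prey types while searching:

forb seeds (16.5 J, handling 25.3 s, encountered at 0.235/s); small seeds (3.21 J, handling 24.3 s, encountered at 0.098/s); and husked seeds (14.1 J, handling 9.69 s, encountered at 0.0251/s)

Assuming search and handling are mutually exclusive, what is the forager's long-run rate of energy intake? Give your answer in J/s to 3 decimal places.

0.475 J/s

Energy encountered per unit search time: 0.235×16.5 + 0.098×3.21 + 0.0251×14.1 = 4.546 J/s.
Handling time per unit search time: 0.235×25.3 + 0.098×24.3 + 0.0251×9.69 = 8.57.
Rate = 4.546/(1 + 8.57) = 0.475 J/s.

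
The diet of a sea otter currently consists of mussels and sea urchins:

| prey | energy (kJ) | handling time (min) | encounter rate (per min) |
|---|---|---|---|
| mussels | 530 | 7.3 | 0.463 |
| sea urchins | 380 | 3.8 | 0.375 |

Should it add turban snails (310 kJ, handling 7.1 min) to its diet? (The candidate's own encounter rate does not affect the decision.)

No

Current rate: (0.463×530 + 0.375×380)/(1 + 0.463×7.3 + 0.375×3.8) = 66.82 kJ/min.
Profitability of turban snails: 310/7.1 = 43.66 kJ/min.
Since 43.66 < R, time spent handling turban snails is better spent searching.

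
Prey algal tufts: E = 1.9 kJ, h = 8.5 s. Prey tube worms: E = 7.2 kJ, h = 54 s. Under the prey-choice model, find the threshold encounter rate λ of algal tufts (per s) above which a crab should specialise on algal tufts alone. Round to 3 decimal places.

Drop tube worms once their profitability E₂/h₂ falls below the rate achievable on algal tufts alone: E₂/h₂ = λE₁/(1 + λh₁).
Solve for λ: λE₁h₂ = E₂(1 + λh₁) → λ(E₁h₂ − E₂h₁) = E₂ → λ = E₂/(E₁h₂ − E₂h₁).
λ = 7.2/(1.9×54 − 7.2×8.5) = 7.2/41.4 = 0.1739 per s.

0.174 per s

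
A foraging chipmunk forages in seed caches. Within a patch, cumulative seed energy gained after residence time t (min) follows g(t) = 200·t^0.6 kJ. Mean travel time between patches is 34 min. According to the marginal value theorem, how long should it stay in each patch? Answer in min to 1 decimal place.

51.0 min

Optimal t* satisfies g'(t*) = g(t*)/(T + t*).
g'(t) = 0.6·200·t^-0.4. Setting 0.6·200·t^-0.4 = 200·t^0.6/(34+t) gives 0.6(34+t) = t, so 0.40·t = 0.6×34.
t* = 0.6×34/0.40 = 51 min.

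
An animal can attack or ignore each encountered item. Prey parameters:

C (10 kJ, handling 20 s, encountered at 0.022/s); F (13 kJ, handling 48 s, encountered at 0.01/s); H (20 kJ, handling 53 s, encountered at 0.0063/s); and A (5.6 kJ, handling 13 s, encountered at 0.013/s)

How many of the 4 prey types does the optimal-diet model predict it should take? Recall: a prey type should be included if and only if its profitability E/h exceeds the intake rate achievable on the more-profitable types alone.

4

Profitabilities (E/h, kJ/s): C 0.5, A 0.431, H 0.377, F 0.271. Add prey in this order while the next type's profitability exceeds the intake rate on those already taken.
Rate on top 1: 0.1528. A: 0.431 > 0.1528 → include.
Rate on top 2: 0.182. H: 0.377 > 0.182 → include.
Rate on top 3: 0.2156. F: 0.271 > 0.2156 → include.
Optimal diet: C, A, H, F — 4 of 4 types.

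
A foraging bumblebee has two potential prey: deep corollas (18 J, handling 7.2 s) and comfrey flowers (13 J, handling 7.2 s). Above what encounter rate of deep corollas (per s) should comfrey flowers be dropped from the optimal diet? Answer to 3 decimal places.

0.361 per s

Drop comfrey flowers once their profitability E₂/h₂ falls below the rate achievable on deep corollas alone: E₂/h₂ = λE₁/(1 + λh₁).
Solve for λ: λE₁h₂ = E₂(1 + λh₁) → λ(E₁h₂ − E₂h₁) = E₂ → λ = E₂/(E₁h₂ − E₂h₁).
λ = 13/(18×7.2 − 13×7.2) = 13/36 = 0.3611 per s.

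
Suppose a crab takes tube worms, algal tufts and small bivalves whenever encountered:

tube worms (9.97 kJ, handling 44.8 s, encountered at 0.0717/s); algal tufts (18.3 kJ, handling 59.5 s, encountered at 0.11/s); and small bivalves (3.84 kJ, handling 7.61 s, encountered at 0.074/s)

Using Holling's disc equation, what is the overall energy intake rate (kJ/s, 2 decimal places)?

R = (0.0717×9.97 + 0.11×18.3 + 0.074×3.84) / (1 + 0.0717×44.8 + 0.11×59.5 + 0.074×7.61) = 3.012/11.32 = 0.2661 kJ/s.

0.27 kJ/s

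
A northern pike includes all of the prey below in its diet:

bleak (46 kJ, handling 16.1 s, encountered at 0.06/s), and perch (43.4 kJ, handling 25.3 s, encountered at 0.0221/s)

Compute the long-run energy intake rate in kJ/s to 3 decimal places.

R = Σλ_iE_i / (1 + Σλ_ih_i)
Numerator: 0.06×46 + 0.0221×43.4 = 3.719
Denominator: 1 + 0.06×16.1 + 0.0221×25.3 = 2.525
R = 3.719/2.525 = 1.473 kJ/s

1.473 kJ/s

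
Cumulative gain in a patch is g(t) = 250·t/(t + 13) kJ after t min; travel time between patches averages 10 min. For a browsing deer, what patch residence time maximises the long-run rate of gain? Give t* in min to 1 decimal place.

Optimal t* satisfies g'(t*) = g(t*)/(T + t*).
g'(t) = 250·13/(t + 13)². Setting 250·13/(t+13)² = 250t/[(t+13)(10+t)] gives 13(10+t) = t(t+13), so t² = 13×10 = 130.
t* = √130 = 11.4 min.

11.4 min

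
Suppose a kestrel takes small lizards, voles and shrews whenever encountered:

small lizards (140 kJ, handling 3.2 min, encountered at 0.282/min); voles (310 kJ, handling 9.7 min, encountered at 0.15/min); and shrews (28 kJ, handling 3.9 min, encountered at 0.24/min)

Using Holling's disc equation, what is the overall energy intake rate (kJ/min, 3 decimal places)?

21.591 kJ/min

R = Σλ_iE_i / (1 + Σλ_ih_i)
Numerator: 0.282×140 + 0.15×310 + 0.24×28 = 92.7
Denominator: 1 + 0.282×3.2 + 0.15×9.7 + 0.24×3.9 = 4.293
R = 92.7/4.293 = 21.59 kJ/min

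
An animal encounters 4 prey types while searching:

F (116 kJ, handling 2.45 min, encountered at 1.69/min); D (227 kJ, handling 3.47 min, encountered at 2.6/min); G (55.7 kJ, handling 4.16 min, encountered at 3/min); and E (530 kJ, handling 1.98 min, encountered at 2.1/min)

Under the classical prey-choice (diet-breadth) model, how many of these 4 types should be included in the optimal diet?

1

Profitabilities (E/h, kJ/min): E 268, D 65.4, F 47.3, G 13.4. Add prey in this order while the next type's profitability exceeds the intake rate on those already taken.
Rate on top 1: 215.8. D: 65.4 < 215.8 → exclude; stop.
Optimal diet: E — 1 of 4 types.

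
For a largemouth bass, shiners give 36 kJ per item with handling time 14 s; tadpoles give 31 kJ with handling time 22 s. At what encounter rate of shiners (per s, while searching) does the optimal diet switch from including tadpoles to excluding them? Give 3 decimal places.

0.087 per s

At the threshold, the rate on shiners alone equals the profitability of tadpoles: λ·36/(1 + λ·14) = 31/22 = 1.409.
Rearranging, λ(36 − 1.409×14) = 1.409, so λ = 1.409/16.27 = 0.08659 per s.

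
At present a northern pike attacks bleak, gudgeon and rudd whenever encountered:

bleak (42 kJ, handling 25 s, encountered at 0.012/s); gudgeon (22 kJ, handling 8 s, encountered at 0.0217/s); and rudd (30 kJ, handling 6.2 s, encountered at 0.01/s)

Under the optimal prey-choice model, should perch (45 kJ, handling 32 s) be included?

Yes

Intake rate on the current diet: R = (0.012×42 + 0.0217×22 + 0.01×30) / (1 + 0.012×25 + 0.0217×8 + 0.01×6.2) = 1.281/1.536 = 0.8345 kJ/s.
perch: E/h = 45/32 = 1.406 kJ/s.
1.406 > 0.8345, so adding perch raises the average — include it.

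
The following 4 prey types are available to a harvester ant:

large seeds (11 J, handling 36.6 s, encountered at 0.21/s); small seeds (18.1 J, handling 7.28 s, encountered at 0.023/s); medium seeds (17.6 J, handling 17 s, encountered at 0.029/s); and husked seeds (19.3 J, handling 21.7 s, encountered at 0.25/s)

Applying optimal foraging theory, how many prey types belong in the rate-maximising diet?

3

Profitabilities (E/h, J/s): small seeds 2.49, medium seeds 1.04, husked seeds 0.889, large seeds 0.301. Add prey in this order while the next type's profitability exceeds the intake rate on those already taken.
Rate on top 1: 0.3566. medium seeds: 1.04 > 0.3566 → include.
Rate on top 2: 0.5581. husked seeds: 0.889 > 0.5581 → include.
Rate on top 3: 0.8118. large seeds: 0.301 < 0.8118 → exclude; stop.
Optimal diet: small seeds, medium seeds, husked seeds — 3 of 4 types.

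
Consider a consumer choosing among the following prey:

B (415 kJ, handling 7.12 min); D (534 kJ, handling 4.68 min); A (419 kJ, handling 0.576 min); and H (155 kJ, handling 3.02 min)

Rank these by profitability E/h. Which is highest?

A

In descending order of E/h:
A: 419/0.576 = 727 kJ/min
D: 534/4.68 = 114 kJ/min
B: 415/7.12 = 58.3 kJ/min
H: 155/3.02 = 51.3 kJ/min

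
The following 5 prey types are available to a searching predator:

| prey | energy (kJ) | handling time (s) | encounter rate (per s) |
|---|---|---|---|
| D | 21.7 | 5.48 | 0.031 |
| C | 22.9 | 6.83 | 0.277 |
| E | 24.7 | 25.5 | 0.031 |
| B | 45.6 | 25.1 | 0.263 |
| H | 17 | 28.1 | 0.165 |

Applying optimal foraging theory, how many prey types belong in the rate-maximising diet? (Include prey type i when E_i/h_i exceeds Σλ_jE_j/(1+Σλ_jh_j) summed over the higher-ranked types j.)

Profitabilities (E/h, kJ/s): D 3.96, C 3.35, B 1.82, E 0.969, H 0.605. Add prey in this order while the next type's profitability exceeds the intake rate on those already taken.
Rate on top 1: 0.575. C: 3.35 > 0.575 → include.
Rate on top 2: 2.291. B: 1.82 < 2.291 → exclude; stop.
Optimal diet: D, C — 2 of 5 types.

2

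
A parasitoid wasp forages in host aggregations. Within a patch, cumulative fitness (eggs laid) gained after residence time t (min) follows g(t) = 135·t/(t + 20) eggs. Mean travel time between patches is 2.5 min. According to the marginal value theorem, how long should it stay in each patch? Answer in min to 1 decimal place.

7.1 min

Optimal t* satisfies g'(t*) = g(t*)/(T + t*).
g'(t) = 135·20/(t + 20)². Setting 135·20/(t+20)² = 135t/[(t+20)(2.5+t)] gives 20(2.5+t) = t(t+20), so t² = 20×2.5 = 50.
t* = √50 = 7.071 min.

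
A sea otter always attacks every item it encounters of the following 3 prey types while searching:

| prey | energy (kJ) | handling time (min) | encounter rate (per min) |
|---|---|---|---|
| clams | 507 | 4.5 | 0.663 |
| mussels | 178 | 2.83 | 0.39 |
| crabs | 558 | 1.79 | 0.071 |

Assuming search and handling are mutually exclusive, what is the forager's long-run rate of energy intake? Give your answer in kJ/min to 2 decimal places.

R = Σλ_iE_i / (1 + Σλ_ih_i)
Numerator: 0.663×507 + 0.39×178 + 0.071×558 = 445.2
Denominator: 1 + 0.663×4.5 + 0.39×2.83 + 0.071×1.79 = 5.214
R = 445.2/5.214 = 85.38 kJ/min

85.38 kJ/min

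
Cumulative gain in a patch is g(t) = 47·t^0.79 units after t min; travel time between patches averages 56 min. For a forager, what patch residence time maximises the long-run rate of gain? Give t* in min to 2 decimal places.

210.67 min

Optimal t* satisfies g'(t*) = g(t*)/(T + t*).
g'(t) = 0.79·47·t^-0.21. Setting 0.79·47·t^-0.21 = 47·t^0.79/(56+t) gives 0.79(56+t) = t, so 0.21·t = 0.79×56.
t* = 0.79×56/0.21 = 210.7 min.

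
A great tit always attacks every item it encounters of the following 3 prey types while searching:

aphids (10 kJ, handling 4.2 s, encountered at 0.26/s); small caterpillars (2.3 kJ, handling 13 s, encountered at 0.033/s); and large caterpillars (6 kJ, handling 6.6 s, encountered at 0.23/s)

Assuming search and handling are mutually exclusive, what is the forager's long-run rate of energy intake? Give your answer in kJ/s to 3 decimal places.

1.004 kJ/s

R = (0.26×10 + 0.033×2.3 + 0.23×6) / (1 + 0.26×4.2 + 0.033×13 + 0.23×6.6) = 4.056/4.039 = 1.004 kJ/s.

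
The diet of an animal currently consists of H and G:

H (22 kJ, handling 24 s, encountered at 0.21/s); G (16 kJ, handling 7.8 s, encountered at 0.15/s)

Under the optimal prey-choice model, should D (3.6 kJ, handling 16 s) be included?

No

Intake rate on the current diet: R = (0.21×22 + 0.15×16) / (1 + 0.21×24 + 0.15×7.8) = 7.02/7.21 = 0.9736 kJ/s.
Profitability of D: 3.6/16 = 0.225 kJ/s.
Since 0.225 < R, time spent handling D is better spent searching.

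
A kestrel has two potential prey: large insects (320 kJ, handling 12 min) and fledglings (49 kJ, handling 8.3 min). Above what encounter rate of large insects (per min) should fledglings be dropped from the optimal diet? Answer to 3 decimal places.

The zero-one rule: include fledglings iff E₂/h₂ > λE₁/(1+λh₁). Equality gives the switch point.
λE₁h₂ = E₂ + λE₂h₁ ⇒ λ = E₂/(E₁h₂ − E₂h₁) = 49/(2656 − 588) = 0.02369 per min.

0.024 per min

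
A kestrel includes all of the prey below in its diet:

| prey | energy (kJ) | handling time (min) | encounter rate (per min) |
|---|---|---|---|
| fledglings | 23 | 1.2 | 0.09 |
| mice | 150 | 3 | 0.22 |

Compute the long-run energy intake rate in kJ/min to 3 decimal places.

19.836 kJ/min

R = (0.09×23 + 0.22×150) / (1 + 0.09×1.2 + 0.22×3) = 35.07/1.768 = 19.84 kJ/min.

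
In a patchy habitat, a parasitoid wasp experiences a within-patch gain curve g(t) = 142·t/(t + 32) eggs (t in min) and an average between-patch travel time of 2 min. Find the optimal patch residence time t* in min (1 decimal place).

8.0 min

Maximise g(t)/(T+t): set derivative to zero → g'(t)(T+t) = g(t).
g'(t) = 142·32/(t + 32)². Setting 142·32/(t+32)² = 142t/[(t+32)(2+t)] gives 32(2+t) = t(t+32), so t² = 32×2 = 64.
t* = √64 = 8 min.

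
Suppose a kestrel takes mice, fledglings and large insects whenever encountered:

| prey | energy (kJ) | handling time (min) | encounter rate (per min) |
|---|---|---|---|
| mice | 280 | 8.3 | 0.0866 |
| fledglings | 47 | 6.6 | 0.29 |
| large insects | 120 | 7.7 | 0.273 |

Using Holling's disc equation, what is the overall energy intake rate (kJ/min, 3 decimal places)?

12.317 kJ/min

R = Σλ_iE_i / (1 + Σλ_ih_i)
Numerator: 0.0866×280 + 0.29×47 + 0.273×120 = 70.64
Denominator: 1 + 0.0866×8.3 + 0.29×6.6 + 0.273×7.7 = 5.735
R = 70.64/5.735 = 12.32 kJ/min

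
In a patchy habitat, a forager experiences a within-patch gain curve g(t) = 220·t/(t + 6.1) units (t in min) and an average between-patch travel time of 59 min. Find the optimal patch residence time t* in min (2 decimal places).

Optimal t* satisfies g'(t*) = g(t*)/(T + t*).
g'(t) = 220·6.1/(t + 6.1)². Setting 220·6.1/(t+6.1)² = 220t/[(t+6.1)(59+t)] gives 6.1(59+t) = t(t+6.1), so t² = 6.1×59 = 359.9.
t* = √359.9 = 18.97 min.

18.97 min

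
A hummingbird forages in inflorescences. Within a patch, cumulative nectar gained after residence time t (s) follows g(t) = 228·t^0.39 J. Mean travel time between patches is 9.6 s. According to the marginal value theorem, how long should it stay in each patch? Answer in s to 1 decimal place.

6.1 s

Optimal t* satisfies g'(t*) = g(t*)/(T + t*).
g'(t) = 0.39·228·t^-0.61. Setting 0.39·228·t^-0.61 = 228·t^0.39/(9.6+t) gives 0.39(9.6+t) = t, so 0.61·t = 0.39×9.6.
t* = 0.39×9.6/0.61 = 6.138 s.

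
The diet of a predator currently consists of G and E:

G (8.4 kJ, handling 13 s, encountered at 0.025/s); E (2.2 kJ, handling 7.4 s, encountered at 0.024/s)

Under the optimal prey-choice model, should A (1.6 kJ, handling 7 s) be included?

Yes

Intake rate on the current diet: R = (0.025×8.4 + 0.024×2.2) / (1 + 0.025×13 + 0.024×7.4) = 0.2628/1.503 = 0.1749 kJ/s.
A: E/h = 1.6/7 = 0.2286 kJ/s.
Since 0.2286 > R, including A increases the long-run rate.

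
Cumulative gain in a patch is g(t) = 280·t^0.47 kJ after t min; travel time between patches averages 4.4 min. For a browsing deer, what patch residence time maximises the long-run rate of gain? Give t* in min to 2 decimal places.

3.90 min

By the marginal value theorem, leave when the instantaneous gain rate g'(t) equals the habitat-wide average g(t)/(T + t).
g'(t) = 0.47·280·t^-0.53. Setting 0.47·280·t^-0.53 = 280·t^0.47/(4.4+t) gives 0.47(4.4+t) = t, so 0.53·t = 0.47×4.4.
t* = 0.47×4.4/0.53 = 3.902 min.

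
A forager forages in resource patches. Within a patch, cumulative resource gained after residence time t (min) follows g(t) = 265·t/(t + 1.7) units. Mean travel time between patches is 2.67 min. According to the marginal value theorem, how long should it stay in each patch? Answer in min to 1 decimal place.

2.1 min

Optimal t* satisfies g'(t*) = g(t*)/(T + t*).
g'(t) = 265·1.7/(t + 1.7)². Setting 265·1.7/(t+1.7)² = 265t/[(t+1.7)(2.67+t)] gives 1.7(2.67+t) = t(t+1.7), so t² = 1.7×2.67 = 4.539.
t* = √4.539 = 2.13 min.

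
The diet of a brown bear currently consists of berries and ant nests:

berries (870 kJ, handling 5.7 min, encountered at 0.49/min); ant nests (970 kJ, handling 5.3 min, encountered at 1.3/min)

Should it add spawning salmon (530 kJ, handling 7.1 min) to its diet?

No

On berries and ant nests alone, R = ΣλE/(1+Σλh) = 1687/10.68 = 157.9 kJ/min.
spawning salmon: E/h = 530/7.1 = 74.65 kJ/min.
74.65 < 157.9, so adding spawning salmon would lower the average — exclude it.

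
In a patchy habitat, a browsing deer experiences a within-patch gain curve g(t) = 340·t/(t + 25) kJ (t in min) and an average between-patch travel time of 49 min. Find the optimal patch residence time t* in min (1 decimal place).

Optimal t* satisfies g'(t*) = g(t*)/(T + t*).
g'(t) = 340·25/(t + 25)². Setting 340·25/(t+25)² = 340t/[(t+25)(49+t)] gives 25(49+t) = t(t+25), so t² = 25×49 = 1225.
t* = √1225 = 35 min.

35.0 min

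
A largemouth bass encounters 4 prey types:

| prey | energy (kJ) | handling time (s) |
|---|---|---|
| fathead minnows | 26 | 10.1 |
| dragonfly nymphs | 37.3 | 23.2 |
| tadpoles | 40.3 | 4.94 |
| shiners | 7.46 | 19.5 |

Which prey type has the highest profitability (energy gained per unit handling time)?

Profitability E/h (kJ/s): fathead minnows = 26/10.1 = 2.57, dragonfly nymphs = 37.3/23.2 = 1.61, tadpoles = 40.3/4.94 = 8.16, shiners = 7.46/19.5 = 0.383.
Ranked: tadpoles > fathead minnows > dragonfly nymphs > shiners.

tadpoles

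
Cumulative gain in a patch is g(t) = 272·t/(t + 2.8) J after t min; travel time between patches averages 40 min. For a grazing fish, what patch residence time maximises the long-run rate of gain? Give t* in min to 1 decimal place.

10.6 min

Optimal t* satisfies g'(t*) = g(t*)/(T + t*).
g'(t) = 272·2.8/(t + 2.8)². Setting 272·2.8/(t+2.8)² = 272t/[(t+2.8)(40+t)] gives 2.8(40+t) = t(t+2.8), so t² = 2.8×40 = 112.
t* = √112 = 10.58 min.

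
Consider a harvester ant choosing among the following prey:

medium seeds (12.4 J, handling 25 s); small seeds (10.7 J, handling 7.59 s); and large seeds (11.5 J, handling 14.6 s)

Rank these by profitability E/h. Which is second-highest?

Profitability E/h (J/s): medium seeds = 12.4/25 = 0.496, small seeds = 10.7/7.59 = 1.41, large seeds = 11.5/14.6 = 0.788.
Ranked: small seeds > large seeds > medium seeds.

large seeds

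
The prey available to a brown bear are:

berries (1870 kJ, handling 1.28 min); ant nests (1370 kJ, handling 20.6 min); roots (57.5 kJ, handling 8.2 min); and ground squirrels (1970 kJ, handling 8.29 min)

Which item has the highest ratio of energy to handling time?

Profitability E/h (kJ/min): berries = 1870/1.28 = 1.46e+03, ant nests = 1370/20.6 = 66.5, roots = 57.5/8.2 = 7.01, ground squirrels = 1970/8.29 = 238.
Ranked: berries > ground squirrels > ant nests > roots.

berries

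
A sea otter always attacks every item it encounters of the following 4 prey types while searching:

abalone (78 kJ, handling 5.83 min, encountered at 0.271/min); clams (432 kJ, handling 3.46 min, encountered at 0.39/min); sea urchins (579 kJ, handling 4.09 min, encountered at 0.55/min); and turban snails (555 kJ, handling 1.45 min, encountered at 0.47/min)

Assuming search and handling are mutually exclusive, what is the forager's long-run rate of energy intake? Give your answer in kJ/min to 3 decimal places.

R = (0.271×78 + 0.39×432 + 0.55×579 + 0.47×555) / (1 + 0.271×5.83 + 0.39×3.46 + 0.55×4.09 + 0.47×1.45) = 768.9/6.86 = 112.1 kJ/min.

112.082 kJ/min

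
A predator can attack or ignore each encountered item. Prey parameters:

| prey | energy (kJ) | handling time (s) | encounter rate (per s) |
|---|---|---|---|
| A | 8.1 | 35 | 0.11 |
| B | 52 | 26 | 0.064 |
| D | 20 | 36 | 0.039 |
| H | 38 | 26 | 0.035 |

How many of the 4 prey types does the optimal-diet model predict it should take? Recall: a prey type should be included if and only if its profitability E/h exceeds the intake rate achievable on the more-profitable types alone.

2

Profitabilities (E/h, kJ/s): B 2, H 1.46, D 0.556, A 0.231. Add prey in this order while the next type's profitability exceeds the intake rate on those already taken.
Rate on top 1: 1.249. H: 1.46 > 1.249 → include.
Rate on top 2: 1.303. D: 0.556 < 1.303 → exclude; stop.
Optimal diet: B, H — 2 of 4 types.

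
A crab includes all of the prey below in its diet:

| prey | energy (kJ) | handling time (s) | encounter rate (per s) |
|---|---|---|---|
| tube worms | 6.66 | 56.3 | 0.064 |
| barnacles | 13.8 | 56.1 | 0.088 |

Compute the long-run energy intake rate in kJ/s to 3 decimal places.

0.172 kJ/s

R = (0.064×6.66 + 0.088×13.8) / (1 + 0.064×56.3 + 0.088×56.1) = 1.641/9.54 = 0.172 kJ/s.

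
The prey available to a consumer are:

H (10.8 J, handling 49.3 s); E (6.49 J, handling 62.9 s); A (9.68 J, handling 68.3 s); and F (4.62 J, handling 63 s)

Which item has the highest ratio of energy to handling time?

In descending order of E/h:
H: 10.8/49.3 = 0.219 J/s
A: 9.68/68.3 = 0.142 J/s
E: 6.49/62.9 = 0.103 J/s
F: 4.62/63 = 0.0733 J/s

H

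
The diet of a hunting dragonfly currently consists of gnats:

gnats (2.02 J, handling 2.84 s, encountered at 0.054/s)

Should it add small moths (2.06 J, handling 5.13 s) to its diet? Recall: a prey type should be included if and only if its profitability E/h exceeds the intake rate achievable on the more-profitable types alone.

Yes

Intake rate on the current diet: R = (0.054×2.02) / (1 + 0.054×2.84) = 0.1091/1.153 = 0.09458 J/s.
Profitability of small moths: 2.06/5.13 = 0.4016 J/s.
0.4016 > 0.09458, so adding small moths raises the average — include it.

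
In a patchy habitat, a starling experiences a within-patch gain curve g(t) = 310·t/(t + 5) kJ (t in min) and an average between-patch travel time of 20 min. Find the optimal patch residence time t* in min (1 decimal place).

10.0 min

Optimal t* satisfies g'(t*) = g(t*)/(T + t*).
g'(t) = 310·5/(t + 5)². Setting 310·5/(t+5)² = 310t/[(t+5)(20+t)] gives 5(20+t) = t(t+5), so t² = 5×20 = 100.
t* = √100 = 10 min.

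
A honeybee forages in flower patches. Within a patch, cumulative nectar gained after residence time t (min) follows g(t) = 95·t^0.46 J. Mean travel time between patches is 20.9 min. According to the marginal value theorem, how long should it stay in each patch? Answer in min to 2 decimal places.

17.80 min

Maximise g(t)/(T+t): set derivative to zero → g'(t)(T+t) = g(t).
g'(t) = 0.46·95·t^-0.54. Setting 0.46·95·t^-0.54 = 95·t^0.46/(20.9+t) gives 0.46(20.9+t) = t, so 0.54·t = 0.46×20.9.
t* = 0.46×20.9/0.54 = 17.8 min.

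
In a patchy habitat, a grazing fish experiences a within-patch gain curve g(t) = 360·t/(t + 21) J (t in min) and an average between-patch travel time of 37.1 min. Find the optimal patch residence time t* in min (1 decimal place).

Optimal t* satisfies g'(t*) = g(t*)/(T + t*).
g'(t) = 360·21/(t + 21)². Setting 360·21/(t+21)² = 360t/[(t+21)(37.1+t)] gives 21(37.1+t) = t(t+21), so t² = 21×37.1 = 779.1.
t* = √779.1 = 27.91 min.

27.9 min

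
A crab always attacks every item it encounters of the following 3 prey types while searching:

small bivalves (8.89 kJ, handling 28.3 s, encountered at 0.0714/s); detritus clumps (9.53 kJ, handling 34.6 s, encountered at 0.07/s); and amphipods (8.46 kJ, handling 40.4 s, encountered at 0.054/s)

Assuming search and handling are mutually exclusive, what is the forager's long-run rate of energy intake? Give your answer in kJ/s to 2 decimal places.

Energy encountered per unit search time: 0.0714×8.89 + 0.07×9.53 + 0.054×8.46 = 1.759 kJ/s.
Handling time per unit search time: 0.0714×28.3 + 0.07×34.6 + 0.054×40.4 = 6.624.
Rate = 1.759/(1 + 6.624) = 0.2307 kJ/s.

0.23 kJ/s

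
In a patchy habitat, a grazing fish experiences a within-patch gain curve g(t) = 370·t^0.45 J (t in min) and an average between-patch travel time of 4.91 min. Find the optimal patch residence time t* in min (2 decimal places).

Optimal t* satisfies g'(t*) = g(t*)/(T + t*).
g'(t) = 0.45·370·t^-0.55. Setting 0.45·370·t^-0.55 = 370·t^0.45/(4.91+t) gives 0.45(4.91+t) = t, so 0.55·t = 0.45×4.91.
t* = 0.45×4.91/0.55 = 4.017 min.

4.02 min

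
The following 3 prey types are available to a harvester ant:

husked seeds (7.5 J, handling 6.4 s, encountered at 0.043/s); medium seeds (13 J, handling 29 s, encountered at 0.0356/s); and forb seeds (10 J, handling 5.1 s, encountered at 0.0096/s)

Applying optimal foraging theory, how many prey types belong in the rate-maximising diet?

E/h in descending order: forb seeds 1.96, husked seeds 1.17, medium seeds 0.448 J/s. The optimal diet is the largest prefix of this list for which every included type satisfies E_i/h_i > R on the types above it.
Rate on top 1: 0.09152. husked seeds: 1.17 > 0.09152 → include.
Rate on top 2: 0.316. medium seeds: 0.448 > 0.316 → include.
Optimal diet: forb seeds, husked seeds, medium seeds — 3 of 3 types.

3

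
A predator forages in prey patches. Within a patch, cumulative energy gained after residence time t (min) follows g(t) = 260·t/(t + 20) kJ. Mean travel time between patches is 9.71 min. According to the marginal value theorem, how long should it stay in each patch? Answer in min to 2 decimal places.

Optimal t* satisfies g'(t*) = g(t*)/(T + t*).
g'(t) = 260·20/(t + 20)². Setting 260·20/(t+20)² = 260t/[(t+20)(9.71+t)] gives 20(9.71+t) = t(t+20), so t² = 20×9.71 = 194.2.
t* = √194.2 = 13.94 min.

13.94 min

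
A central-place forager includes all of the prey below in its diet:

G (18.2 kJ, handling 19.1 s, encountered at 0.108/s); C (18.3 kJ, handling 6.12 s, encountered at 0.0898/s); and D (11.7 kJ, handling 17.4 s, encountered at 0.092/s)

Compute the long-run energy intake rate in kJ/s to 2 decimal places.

0.90 kJ/s

R = (0.108×18.2 + 0.0898×18.3 + 0.092×11.7) / (1 + 0.108×19.1 + 0.0898×6.12 + 0.092×17.4) = 4.685/5.213 = 0.8987 kJ/s.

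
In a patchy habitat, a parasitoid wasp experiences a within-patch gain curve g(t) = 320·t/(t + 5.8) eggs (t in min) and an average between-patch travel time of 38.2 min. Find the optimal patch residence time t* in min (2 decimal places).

Maximise g(t)/(T+t): set derivative to zero → g'(t)(T+t) = g(t).
g'(t) = 320·5.8/(t + 5.8)². Setting 320·5.8/(t+5.8)² = 320t/[(t+5.8)(38.2+t)] gives 5.8(38.2+t) = t(t+5.8), so t² = 5.8×38.2 = 221.6.
t* = √221.6 = 14.88 min.

14.88 min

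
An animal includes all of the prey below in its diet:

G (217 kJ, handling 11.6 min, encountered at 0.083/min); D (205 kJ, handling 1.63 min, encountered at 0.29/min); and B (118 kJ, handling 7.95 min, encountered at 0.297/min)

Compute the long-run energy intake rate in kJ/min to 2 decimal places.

23.46 kJ/min

R = Σλ_iE_i / (1 + Σλ_ih_i)
Numerator: 0.083×217 + 0.29×205 + 0.297×118 = 112.5
Denominator: 1 + 0.083×11.6 + 0.29×1.63 + 0.297×7.95 = 4.797
R = 112.5/4.797 = 23.46 kJ/min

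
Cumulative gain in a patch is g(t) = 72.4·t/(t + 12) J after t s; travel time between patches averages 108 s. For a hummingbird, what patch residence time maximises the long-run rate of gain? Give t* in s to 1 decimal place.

36.0 s

Optimal t* satisfies g'(t*) = g(t*)/(T + t*).
g'(t) = 72.4·12/(t + 12)². Setting 72.4·12/(t+12)² = 72.4t/[(t+12)(108+t)] gives 12(108+t) = t(t+12), so t² = 12×108 = 1296.
t* = √1296 = 36 s.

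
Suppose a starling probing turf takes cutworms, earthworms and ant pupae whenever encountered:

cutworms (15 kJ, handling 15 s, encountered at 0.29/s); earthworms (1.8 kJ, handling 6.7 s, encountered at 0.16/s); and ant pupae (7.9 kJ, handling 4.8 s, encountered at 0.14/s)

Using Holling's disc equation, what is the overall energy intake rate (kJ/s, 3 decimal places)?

Energy encountered per unit search time: 0.29×15 + 0.16×1.8 + 0.14×7.9 = 5.744 kJ/s.
Handling time per unit search time: 0.29×15 + 0.16×6.7 + 0.14×4.8 = 6.094.
Rate = 5.744/(1 + 6.094) = 0.8097 kJ/s.

0.810 kJ/s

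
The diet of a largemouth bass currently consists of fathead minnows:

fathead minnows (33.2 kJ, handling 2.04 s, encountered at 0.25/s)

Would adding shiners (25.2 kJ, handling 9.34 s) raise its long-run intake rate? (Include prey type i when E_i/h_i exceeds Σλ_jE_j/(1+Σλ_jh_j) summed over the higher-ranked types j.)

No

Intake rate on the current diet: R = (0.25×33.2) / (1 + 0.25×2.04) = 8.3/1.51 = 5.497 kJ/s.
shiners: E/h = 25.2/9.34 = 2.698 kJ/s.
2.698 < 5.497, so adding shiners would lower the average — exclude it.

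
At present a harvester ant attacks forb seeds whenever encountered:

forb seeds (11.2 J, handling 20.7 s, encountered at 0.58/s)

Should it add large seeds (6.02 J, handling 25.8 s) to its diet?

No

On forb seeds alone, R = ΣλE/(1+Σλh) = 6.496/13.01 = 0.4995 J/s.
large seeds: E/h = 6.02/25.8 = 0.2333 J/s.
0.2333 < 0.4995, so adding large seeds would lower the average — exclude it.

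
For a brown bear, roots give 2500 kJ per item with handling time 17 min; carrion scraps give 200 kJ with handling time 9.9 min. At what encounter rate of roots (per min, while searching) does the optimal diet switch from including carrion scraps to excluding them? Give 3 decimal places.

0.009 per min

The zero-one rule: include carrion scraps iff E₂/h₂ > λE₁/(1+λh₁). Equality gives the switch point.
λE₁h₂ = E₂ + λE₂h₁ ⇒ λ = E₂/(E₁h₂ − E₂h₁) = 200/(2.475e+04 − 3400) = 0.009368 per min.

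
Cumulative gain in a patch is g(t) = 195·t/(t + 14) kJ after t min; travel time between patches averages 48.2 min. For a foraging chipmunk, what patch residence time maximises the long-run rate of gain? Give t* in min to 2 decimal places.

Maximise g(t)/(T+t): set derivative to zero → g'(t)(T+t) = g(t).
g'(t) = 195·14/(t + 14)². Setting 195·14/(t+14)² = 195t/[(t+14)(48.2+t)] gives 14(48.2+t) = t(t+14), so t² = 14×48.2 = 674.8.
t* = √674.8 = 25.98 min.

25.98 min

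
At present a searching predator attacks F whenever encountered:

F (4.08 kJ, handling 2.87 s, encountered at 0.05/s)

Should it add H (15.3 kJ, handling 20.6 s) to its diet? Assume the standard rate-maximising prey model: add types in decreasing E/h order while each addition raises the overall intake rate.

On F alone, R = ΣλE/(1+Σλh) = 0.204/1.143 = 0.1784 kJ/s.
H: E/h = 15.3/20.6 = 0.7427 kJ/s.
Since 0.7427 > R, including H increases the long-run rate.

Yes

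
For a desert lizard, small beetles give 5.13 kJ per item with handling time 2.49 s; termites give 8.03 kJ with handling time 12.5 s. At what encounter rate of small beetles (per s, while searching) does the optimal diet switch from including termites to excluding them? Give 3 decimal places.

0.182 per s

The zero-one rule: include termites iff E₂/h₂ > λE₁/(1+λh₁). Equality gives the switch point.
λE₁h₂ = E₂ + λE₂h₁ ⇒ λ = E₂/(E₁h₂ − E₂h₁) = 8.03/(64.12 − 19.99) = 0.182 per s.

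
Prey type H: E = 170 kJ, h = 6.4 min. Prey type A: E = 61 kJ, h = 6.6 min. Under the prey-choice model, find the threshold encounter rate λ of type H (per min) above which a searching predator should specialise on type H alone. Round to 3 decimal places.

0.083 per min

Drop type A once their profitability E₂/h₂ falls below the rate achievable on type H alone: E₂/h₂ = λE₁/(1 + λh₁).
Solve for λ: λE₁h₂ = E₂(1 + λh₁) → λ(E₁h₂ − E₂h₁) = E₂ → λ = E₂/(E₁h₂ − E₂h₁).
λ = 61/(170×6.6 − 61×6.4) = 61/731.6 = 0.08338 per min.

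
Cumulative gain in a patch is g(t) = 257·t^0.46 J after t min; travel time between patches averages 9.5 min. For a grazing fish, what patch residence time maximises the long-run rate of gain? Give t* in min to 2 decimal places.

8.09 min

By the marginal value theorem, leave when the instantaneous gain rate g'(t) equals the habitat-wide average g(t)/(T + t).
g'(t) = 0.46·257·t^-0.54. Setting 0.46·257·t^-0.54 = 257·t^0.46/(9.5+t) gives 0.46(9.5+t) = t, so 0.54·t = 0.46×9.5.
t* = 0.46×9.5/0.54 = 8.093 min.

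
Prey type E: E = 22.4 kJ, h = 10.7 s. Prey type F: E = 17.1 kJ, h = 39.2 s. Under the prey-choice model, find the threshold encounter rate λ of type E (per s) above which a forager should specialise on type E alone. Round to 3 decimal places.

The zero-one rule: include type F iff E₂/h₂ > λE₁/(1+λh₁). Equality gives the switch point.
λE₁h₂ = E₂ + λE₂h₁ ⇒ λ = E₂/(E₁h₂ − E₂h₁) = 17.1/(878.1 − 183) = 0.0246 per s.

0.025 per s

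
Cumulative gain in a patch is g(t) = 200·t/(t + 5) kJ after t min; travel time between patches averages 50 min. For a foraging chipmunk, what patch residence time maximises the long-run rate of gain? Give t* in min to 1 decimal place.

15.8 min

By the marginal value theorem, leave when the instantaneous gain rate g'(t) equals the habitat-wide average g(t)/(T + t).
g'(t) = 200·5/(t + 5)². Setting 200·5/(t+5)² = 200t/[(t+5)(50+t)] gives 5(50+t) = t(t+5), so t² = 5×50 = 250.
t* = √250 = 15.81 min.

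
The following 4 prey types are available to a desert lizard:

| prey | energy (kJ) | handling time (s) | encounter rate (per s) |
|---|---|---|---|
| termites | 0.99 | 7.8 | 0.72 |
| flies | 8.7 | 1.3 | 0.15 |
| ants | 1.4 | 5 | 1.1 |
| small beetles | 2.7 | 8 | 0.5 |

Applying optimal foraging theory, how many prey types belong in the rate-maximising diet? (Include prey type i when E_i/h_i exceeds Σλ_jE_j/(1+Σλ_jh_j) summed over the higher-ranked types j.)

Rank by E/h (kJ/s): flies 6.69, small beetles 0.338, ants 0.28, termites 0.127. Include each in turn until the next type's E/h falls below the running intake rate.
Rate on top 1: 1.092. small beetles: 0.338 < 1.092 → exclude; stop.
Optimal diet: flies — 1 of 4 types.

1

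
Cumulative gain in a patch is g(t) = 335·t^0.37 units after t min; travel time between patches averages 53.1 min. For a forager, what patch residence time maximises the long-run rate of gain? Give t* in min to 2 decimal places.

31.19 min

Optimal t* satisfies g'(t*) = g(t*)/(T + t*).
g'(t) = 0.37·335·t^-0.63. Setting 0.37·335·t^-0.63 = 335·t^0.37/(53.1+t) gives 0.37(53.1+t) = t, so 0.63·t = 0.37×53.1.
t* = 0.37×53.1/0.63 = 31.19 min.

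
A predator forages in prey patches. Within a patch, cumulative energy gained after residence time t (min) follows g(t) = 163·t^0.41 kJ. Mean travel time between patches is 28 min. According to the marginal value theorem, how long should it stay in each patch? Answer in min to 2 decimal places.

Optimal t* satisfies g'(t*) = g(t*)/(T + t*).
g'(t) = 0.41·163·t^-0.59. Setting 0.41·163·t^-0.59 = 163·t^0.41/(28+t) gives 0.41(28+t) = t, so 0.59·t = 0.41×28.
t* = 0.41×28/0.59 = 19.46 min.

19.46 min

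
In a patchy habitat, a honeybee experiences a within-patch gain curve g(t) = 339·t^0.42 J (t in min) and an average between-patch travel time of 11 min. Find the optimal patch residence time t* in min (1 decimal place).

By the marginal value theorem, leave when the instantaneous gain rate g'(t) equals the habitat-wide average g(t)/(T + t).
g'(t) = 0.42·339·t^-0.58. Setting 0.42·339·t^-0.58 = 339·t^0.42/(11+t) gives 0.42(11+t) = t, so 0.58·t = 0.42×11.
t* = 0.42×11/0.58 = 7.966 min.

8.0 min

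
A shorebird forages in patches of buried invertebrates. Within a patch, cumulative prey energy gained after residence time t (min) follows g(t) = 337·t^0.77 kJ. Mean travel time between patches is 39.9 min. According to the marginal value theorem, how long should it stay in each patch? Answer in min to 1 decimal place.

By the marginal value theorem, leave when the instantaneous gain rate g'(t) equals the habitat-wide average g(t)/(T + t).
g'(t) = 0.77·337·t^-0.23. Setting 0.77·337·t^-0.23 = 337·t^0.77/(39.9+t) gives 0.77(39.9+t) = t, so 0.23·t = 0.77×39.9.
t* = 0.77×39.9/0.23 = 133.6 min.

133.6 min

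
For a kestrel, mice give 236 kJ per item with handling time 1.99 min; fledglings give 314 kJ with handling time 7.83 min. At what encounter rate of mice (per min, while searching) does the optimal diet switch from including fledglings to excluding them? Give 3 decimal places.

Drop fledglings once their profitability E₂/h₂ falls below the rate achievable on mice alone: E₂/h₂ = λE₁/(1 + λh₁).
Solve for λ: λE₁h₂ = E₂(1 + λh₁) → λ(E₁h₂ − E₂h₁) = E₂ → λ = E₂/(E₁h₂ − E₂h₁).
λ = 314/(236×7.83 − 314×1.99) = 314/1223 = 0.2567 per min.

0.257 per min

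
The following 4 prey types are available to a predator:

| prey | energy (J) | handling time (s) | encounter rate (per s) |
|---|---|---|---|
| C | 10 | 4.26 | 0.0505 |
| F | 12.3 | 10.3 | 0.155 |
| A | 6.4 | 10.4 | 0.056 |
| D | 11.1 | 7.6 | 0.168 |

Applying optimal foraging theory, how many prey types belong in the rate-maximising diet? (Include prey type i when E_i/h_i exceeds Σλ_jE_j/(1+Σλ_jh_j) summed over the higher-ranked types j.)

Profitabilities (E/h, J/s): C 2.35, D 1.46, F 1.19, A 0.615. Add prey in this order while the next type's profitability exceeds the intake rate on those already taken.
Rate on top 1: 0.4156. D: 1.46 > 0.4156 → include.
Rate on top 2: 0.951. F: 1.19 > 0.951 → include.
Rate on top 3: 1.046. A: 0.615 < 1.046 → exclude; stop.
Optimal diet: C, D, F — 3 of 4 types.

3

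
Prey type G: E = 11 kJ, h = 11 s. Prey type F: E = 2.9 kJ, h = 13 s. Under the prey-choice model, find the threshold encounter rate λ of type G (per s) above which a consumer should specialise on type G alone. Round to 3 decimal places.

0.026 per s

Drop type F once their profitability E₂/h₂ falls below the rate achievable on type G alone: E₂/h₂ = λE₁/(1 + λh₁).
Solve for λ: λE₁h₂ = E₂(1 + λh₁) → λ(E₁h₂ − E₂h₁) = E₂ → λ = E₂/(E₁h₂ − E₂h₁).
λ = 2.9/(11×13 − 2.9×11) = 2.9/111.1 = 0.0261 per s.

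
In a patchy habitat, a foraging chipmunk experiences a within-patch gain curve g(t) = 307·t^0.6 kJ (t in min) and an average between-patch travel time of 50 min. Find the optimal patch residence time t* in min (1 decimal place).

75.0 min

By the marginal value theorem, leave when the instantaneous gain rate g'(t) equals the habitat-wide average g(t)/(T + t).
g'(t) = 0.6·307·t^-0.4. Setting 0.6·307·t^-0.4 = 307·t^0.6/(50+t) gives 0.6(50+t) = t, so 0.40·t = 0.6×50.
t* = 0.6×50/0.40 = 75 min.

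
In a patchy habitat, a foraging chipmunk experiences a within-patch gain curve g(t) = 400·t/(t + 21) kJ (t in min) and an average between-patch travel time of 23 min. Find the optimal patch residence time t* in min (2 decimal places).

21.98 min

Optimal t* satisfies g'(t*) = g(t*)/(T + t*).
g'(t) = 400·21/(t + 21)². Setting 400·21/(t+21)² = 400t/[(t+21)(23+t)] gives 21(23+t) = t(t+21), so t² = 21×23 = 483.
t* = √483 = 21.98 min.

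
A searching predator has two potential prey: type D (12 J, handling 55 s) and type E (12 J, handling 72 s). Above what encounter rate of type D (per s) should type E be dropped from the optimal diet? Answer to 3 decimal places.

Drop type E once their profitability E₂/h₂ falls below the rate achievable on type D alone: E₂/h₂ = λE₁/(1 + λh₁).
Solve for λ: λE₁h₂ = E₂(1 + λh₁) → λ(E₁h₂ − E₂h₁) = E₂ → λ = E₂/(E₁h₂ − E₂h₁).
λ = 12/(12×72 − 12×55) = 12/204 = 0.05882 per s.

0.059 per s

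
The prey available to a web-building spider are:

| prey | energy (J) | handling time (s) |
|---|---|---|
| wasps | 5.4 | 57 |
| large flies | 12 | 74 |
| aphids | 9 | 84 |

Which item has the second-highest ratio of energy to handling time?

aphids

Profitability E/h (J/s): wasps = 5.4/57 = 0.0947, large flies = 12/74 = 0.162, aphids = 9/84 = 0.107.
Ranked: large flies > aphids > wasps.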